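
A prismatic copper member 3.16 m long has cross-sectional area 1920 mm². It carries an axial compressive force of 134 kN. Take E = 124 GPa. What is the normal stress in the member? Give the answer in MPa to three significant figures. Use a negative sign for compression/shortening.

σ = N/A = -134000/1920 = -69.79 MPa.

-69.8 MPa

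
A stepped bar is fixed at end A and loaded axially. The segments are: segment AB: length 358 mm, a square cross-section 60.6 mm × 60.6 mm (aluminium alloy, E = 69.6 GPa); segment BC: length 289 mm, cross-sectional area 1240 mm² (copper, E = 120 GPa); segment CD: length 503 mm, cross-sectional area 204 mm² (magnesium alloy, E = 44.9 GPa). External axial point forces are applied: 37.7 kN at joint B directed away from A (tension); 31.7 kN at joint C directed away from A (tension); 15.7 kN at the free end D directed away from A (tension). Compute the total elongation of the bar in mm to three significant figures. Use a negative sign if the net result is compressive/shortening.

Internal axial forces (sectioning from the free end, tension +): N_CD = 15.7 kN, N_BC = 47.4 kN, N_AB = 85.1 kN.
A_AB = 3672 mm².
δ_AB = 85100·358/(3672·69600) = 0.1192 mm
δ_BC = 47400·289/(1240·120000) = 0.09206 mm
δ_CD = 15700·503/(204·44900) = 0.8622 mm
δ = Σδ_i = 1.073 mm.

1.07 mm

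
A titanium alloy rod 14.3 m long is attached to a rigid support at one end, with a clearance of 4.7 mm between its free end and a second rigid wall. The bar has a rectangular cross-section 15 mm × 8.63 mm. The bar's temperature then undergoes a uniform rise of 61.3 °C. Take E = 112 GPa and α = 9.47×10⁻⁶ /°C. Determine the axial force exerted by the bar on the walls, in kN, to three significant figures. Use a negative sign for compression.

Free thermal expansion αLΔT = 9.47e-6 · 14300 · 61.3 = 8.301 mm.
The walls engage after the gap closes; constrained expansion = 8.301 − 4.7 = 3.601 mm.
The walls impose strain ε = −(3.601)/14300 = -2.5184e-04; σ = Eε = 112000 · -2.5184e-04 = -28.21 MPa.
Wall reaction R = σ·A = -28.21·129.5 = -3651 N = -3.651 kN.

-3.65 kN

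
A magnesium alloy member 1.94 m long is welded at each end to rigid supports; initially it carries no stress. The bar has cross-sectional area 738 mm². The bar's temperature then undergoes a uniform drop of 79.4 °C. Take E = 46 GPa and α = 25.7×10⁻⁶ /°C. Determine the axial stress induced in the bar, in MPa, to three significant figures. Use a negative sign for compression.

Free thermal expansion αLΔT = 25.7e-6 · 1940 · -79.4 = -3.959 mm.
The walls impose strain ε = −(-3.959)/1940 = 2.0406e-03; σ = Eε = 46000 · 2.0406e-03 = 93.87 MPa.

93.9 MPa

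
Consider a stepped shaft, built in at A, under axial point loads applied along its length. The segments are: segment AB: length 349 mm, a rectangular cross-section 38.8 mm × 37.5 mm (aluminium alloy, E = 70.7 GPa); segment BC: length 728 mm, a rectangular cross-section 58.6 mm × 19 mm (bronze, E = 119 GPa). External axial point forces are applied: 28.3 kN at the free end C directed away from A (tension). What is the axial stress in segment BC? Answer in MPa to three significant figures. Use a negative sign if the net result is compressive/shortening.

Internal axial forces (sectioning from the free end, tension +): N_BC = 28.3 kN, N_AB = 28.3 kN.
A_BC = 1113 mm².
σ_BC = N_BC/A_BC = 28300/1113 = 25.42 MPa.

25.4 MPa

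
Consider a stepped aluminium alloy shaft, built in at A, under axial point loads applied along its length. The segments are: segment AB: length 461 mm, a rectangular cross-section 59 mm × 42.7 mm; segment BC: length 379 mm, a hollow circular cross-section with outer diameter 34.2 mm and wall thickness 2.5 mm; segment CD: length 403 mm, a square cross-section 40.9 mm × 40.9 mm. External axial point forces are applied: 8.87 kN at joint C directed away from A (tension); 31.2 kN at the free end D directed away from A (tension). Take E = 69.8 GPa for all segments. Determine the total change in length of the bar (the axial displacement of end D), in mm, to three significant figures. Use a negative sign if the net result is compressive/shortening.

Internal axial forces (sectioning from the free end, tension +): N_CD = 31.2 kN, N_BC = 40.07 kN, N_AB = 40.07 kN.
A_AB = 2519 mm².
A_BC = 249 mm².
A_CD = 1673 mm².
δ_AB = 40070·461/(2519·69800) = 0.105 mm
δ_BC = 40070·379/(249·69800) = 0.8739 mm
δ_CD = 31200·403/(1673·69800) = 0.1077 mm
δ = Σδ_i = 1.087 mm.

1.09 mm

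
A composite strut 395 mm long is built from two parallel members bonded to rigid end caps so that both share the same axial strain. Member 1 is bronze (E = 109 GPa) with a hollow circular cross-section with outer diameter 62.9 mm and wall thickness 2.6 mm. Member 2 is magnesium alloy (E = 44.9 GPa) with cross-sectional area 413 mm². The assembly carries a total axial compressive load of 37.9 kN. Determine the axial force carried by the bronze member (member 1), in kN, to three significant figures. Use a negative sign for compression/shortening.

A_1 = 492.5 mm².
Equal strain + equilibrium ⇒ each member carries load in proportion to AE: A₁E₁ = 53690000 N, A₂E₂ = 18540000 N, ΣAE = 72230000 N.
F₁ = P·A₁E₁/ΣAE = -37900·53690000/72230000 = -28170 N.

-28.2 kN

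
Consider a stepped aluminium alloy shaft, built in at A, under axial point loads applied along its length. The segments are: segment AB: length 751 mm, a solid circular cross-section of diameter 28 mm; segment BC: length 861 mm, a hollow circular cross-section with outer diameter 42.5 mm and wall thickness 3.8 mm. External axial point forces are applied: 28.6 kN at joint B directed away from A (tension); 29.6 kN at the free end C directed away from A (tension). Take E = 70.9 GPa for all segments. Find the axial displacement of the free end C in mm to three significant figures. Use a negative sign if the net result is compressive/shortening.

Internal axial forces (sectioning from the free end, tension +): N_BC = 29.6 kN, N_AB = 58.2 kN.
A_AB = 615.8 mm².
A_BC = 462 mm².
δ_AB = 58200·751/(615.8·70900) = 1.001 mm
δ_BC = 29600·861/(462·70900) = 0.778 mm
δ = Σδ_i = 1.779 mm.

1.78 mm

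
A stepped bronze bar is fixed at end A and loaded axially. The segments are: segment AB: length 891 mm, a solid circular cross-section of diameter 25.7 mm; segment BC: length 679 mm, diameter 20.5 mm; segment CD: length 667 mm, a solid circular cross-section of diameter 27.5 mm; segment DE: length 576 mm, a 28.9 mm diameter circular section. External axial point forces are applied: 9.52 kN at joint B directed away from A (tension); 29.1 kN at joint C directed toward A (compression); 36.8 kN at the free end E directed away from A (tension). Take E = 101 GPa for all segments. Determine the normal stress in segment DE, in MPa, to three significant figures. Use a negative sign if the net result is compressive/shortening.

56.1 MPa

Internal axial forces (sectioning from the free end, tension +): N_DE = 36.8 kN, N_CD = 36.8 kN, N_BC = 7.7 kN, N_AB = 17.22 kN.
A_DE = 656 mm².
σ_DE = N_DE/A_DE = 36800/656 = 56.1 MPa.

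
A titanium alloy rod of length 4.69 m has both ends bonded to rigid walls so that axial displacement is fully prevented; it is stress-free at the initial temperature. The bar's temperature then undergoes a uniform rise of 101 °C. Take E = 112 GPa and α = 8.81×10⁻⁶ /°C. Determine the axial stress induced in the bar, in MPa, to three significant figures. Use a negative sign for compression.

Free thermal expansion αLΔT = 8.81e-6 · 4690 · 101 = 4.173 mm.
The walls impose strain ε = −(4.173)/4690 = -8.8981e-04; σ = Eε = 112000 · -8.8981e-04 = -99.66 MPa.

-99.7 MPa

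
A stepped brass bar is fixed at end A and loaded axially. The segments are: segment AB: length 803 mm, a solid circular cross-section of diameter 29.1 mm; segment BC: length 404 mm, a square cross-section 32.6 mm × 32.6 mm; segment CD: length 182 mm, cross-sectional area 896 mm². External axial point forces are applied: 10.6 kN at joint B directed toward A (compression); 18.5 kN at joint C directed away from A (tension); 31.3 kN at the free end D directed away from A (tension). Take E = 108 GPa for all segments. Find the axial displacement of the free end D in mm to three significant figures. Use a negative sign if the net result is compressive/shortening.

Internal axial forces (sectioning from the free end, tension +): N_CD = 31.3 kN, N_BC = 49.8 kN, N_AB = 39.2 kN.
A_AB = 665.1 mm².
A_BC = 1063 mm².
δ_AB = 39200·803/(665.1·108000) = 0.4382 mm
δ_BC = 49800·404/(1063·108000) = 0.1753 mm
δ_CD = 31300·182/(896·108000) = 0.05887 mm
δ = Σδ_i = 0.6724 mm.

0.672 mm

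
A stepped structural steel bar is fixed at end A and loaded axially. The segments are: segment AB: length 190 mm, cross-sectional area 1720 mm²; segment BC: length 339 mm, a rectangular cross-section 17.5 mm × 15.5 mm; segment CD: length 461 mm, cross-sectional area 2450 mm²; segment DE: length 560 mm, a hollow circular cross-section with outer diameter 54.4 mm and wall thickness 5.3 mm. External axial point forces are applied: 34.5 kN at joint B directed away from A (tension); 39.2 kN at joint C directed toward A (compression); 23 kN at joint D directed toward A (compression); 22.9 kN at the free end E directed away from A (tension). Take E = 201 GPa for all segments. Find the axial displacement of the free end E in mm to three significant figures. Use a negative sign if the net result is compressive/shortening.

Internal axial forces (sectioning from the free end, tension +): N_DE = 22.9 kN, N_CD = -0.1 kN, N_BC = -39.3 kN, N_AB = -4.8 kN.
A_BC = 271.2 mm².
A_DE = 817.5 mm².
δ_AB = -4800·190/(1720·201000) = -0.002638 mm
δ_BC = -39300·339/(271.2·201000) = -0.2444 mm
δ_CD = -100·461/(2450·201000) = -0.00009361 mm
δ_DE = 22900·560/(817.5·201000) = 0.07804 mm
δ = Σδ_i = -0.169 mm.

-0.169 mm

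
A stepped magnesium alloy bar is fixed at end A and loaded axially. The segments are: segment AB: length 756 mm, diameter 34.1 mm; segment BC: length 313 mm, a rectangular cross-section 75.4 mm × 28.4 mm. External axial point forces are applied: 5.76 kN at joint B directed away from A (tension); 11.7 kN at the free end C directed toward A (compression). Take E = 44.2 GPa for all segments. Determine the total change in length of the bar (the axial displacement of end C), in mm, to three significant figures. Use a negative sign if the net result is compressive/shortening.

-0.150 mm

Internal axial forces (sectioning from the free end, tension +): N_BC = -11.7 kN, N_AB = -5.94 kN.
A_AB = 913.3 mm².
A_BC = 2141 mm².
δ_AB = -5940·756/(913.3·44200) = -0.1112 mm
δ_BC = -11700·313/(2141·44200) = -0.03869 mm
δ = Σδ_i = -0.1499 mm.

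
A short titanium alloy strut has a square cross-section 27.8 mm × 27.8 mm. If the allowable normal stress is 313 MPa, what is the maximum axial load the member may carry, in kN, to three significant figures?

242 kN

A = 772.8 mm².
P_max = σ_allow · A = 313 · 772.8 = 241900 N = 241.9 kN.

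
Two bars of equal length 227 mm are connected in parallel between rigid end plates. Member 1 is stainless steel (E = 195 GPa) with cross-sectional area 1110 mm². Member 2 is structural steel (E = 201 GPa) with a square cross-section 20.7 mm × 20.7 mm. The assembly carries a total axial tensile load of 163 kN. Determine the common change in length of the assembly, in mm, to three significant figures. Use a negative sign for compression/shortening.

0.122 mm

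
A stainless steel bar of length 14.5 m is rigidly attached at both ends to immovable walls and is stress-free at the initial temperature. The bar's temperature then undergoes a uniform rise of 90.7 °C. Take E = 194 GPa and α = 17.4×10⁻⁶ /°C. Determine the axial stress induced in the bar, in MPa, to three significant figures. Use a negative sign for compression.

Free thermal expansion αLΔT = 17.4e-6 · 14500 · 90.7 = 22.88 mm.
The walls impose strain ε = −(22.88)/14500 = -1.5782e-03; σ = Eε = 194000 · -1.5782e-03 = -306.2 MPa.

-306 MPa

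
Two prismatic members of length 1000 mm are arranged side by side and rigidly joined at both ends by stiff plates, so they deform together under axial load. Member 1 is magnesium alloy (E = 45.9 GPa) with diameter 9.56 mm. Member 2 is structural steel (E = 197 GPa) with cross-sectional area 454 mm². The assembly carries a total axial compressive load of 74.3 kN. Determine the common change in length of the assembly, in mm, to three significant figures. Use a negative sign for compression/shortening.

A_1 = 71.78 mm².
Equal strain + equilibrium ⇒ each member carries load in proportion to AE: A₁E₁ = 3295000 N, A₂E₂ = 89440000 N, ΣAE = 92730000 N.
δ = PL/ΣAE = -74300·1000/92730000 = -0.8012 mm.

-0.801 mm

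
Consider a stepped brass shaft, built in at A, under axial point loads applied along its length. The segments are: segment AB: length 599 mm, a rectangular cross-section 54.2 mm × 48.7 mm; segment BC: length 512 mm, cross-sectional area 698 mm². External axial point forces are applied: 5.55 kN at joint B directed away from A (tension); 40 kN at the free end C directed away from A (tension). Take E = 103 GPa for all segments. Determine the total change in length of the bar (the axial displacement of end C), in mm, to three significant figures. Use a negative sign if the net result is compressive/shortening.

0.385 mm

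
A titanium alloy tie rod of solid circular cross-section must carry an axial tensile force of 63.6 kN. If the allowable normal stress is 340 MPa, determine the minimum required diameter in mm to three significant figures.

15.4 mm

Required area A ≥ P/σ_allow = 63600/340 = 187.1 mm².
For a solid circular section, d ≥ √(4A/π) = 15.43 mm.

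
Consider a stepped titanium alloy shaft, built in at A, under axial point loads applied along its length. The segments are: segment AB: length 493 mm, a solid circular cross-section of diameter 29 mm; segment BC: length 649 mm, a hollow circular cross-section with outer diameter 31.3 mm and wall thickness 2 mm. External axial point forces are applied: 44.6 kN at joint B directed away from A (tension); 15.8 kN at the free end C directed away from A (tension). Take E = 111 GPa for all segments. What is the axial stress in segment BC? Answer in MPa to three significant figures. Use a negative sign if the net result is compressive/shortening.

85.8 MPa

Internal axial forces (sectioning from the free end, tension +): N_BC = 15.8 kN, N_AB = 60.4 kN.
A_BC = 184.1 mm².
σ_BC = N_BC/A_BC = 15800/184.1 = 85.82 MPa.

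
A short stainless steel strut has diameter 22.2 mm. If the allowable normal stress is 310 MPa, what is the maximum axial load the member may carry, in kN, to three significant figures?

A = 387.1 mm².
P_max = σ_allow · A = 310 · 387.1 = 120000 N = 120 kN.

120 kN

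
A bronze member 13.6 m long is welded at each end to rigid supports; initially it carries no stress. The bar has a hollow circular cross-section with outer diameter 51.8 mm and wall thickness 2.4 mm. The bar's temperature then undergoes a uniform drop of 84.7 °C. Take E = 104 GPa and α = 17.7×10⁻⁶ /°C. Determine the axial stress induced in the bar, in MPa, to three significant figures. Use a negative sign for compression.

156 MPa

Free thermal expansion αLΔT = 17.7e-6 · 13600 · -84.7 = -20.39 mm.
The walls impose strain ε = −(-20.39)/13600 = 1.4992e-03; σ = Eε = 104000 · 1.4992e-03 = 155.9 MPa.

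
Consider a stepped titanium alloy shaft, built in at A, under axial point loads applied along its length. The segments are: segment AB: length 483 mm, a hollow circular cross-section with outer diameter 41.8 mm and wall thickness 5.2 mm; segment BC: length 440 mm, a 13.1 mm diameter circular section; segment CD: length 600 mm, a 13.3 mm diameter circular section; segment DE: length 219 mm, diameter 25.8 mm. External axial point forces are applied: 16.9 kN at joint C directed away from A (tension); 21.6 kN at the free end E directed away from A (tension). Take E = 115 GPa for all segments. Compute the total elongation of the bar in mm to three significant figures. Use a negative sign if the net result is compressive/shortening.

2.25 mm

Internal axial forces (sectioning from the free end, tension +): N_DE = 21.6 kN, N_CD = 21.6 kN, N_BC = 38.5 kN, N_AB = 38.5 kN.
A_AB = 597.9 mm².
A_BC = 134.8 mm².
A_CD = 138.9 mm².
A_DE = 522.8 mm².
δ_AB = 38500·483/(597.9·115000) = 0.2704 mm
δ_BC = 38500·440/(134.8·115000) = 1.093 mm
δ_CD = 21600·600/(138.9·115000) = 0.8112 mm
δ_DE = 21600·219/(522.8·115000) = 0.07868 mm
δ = Σδ_i = 2.253 mm.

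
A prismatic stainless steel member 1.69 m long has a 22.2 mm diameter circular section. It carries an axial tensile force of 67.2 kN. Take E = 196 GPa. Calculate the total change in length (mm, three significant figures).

1.50 mm

A = 387.1 mm².
δ_mech = NL/(AE) = 67200·1690/(387.1·196000) = 1.497 mm.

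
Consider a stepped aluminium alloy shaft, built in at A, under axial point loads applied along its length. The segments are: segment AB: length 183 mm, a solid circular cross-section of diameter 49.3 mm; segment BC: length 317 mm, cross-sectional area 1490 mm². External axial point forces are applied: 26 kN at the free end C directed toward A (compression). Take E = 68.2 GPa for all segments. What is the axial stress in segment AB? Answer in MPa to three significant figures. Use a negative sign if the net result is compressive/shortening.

Internal axial forces (sectioning from the free end, tension +): N_BC = -26 kN, N_AB = -26 kN.
A_AB = 1909 mm².
σ_AB = N_AB/A_AB = -26000/1909 = -13.62 MPa.

-13.6 MPa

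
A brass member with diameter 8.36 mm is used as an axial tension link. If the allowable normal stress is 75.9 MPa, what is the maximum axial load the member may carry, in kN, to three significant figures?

A = 54.89 mm².
P_max = σ_allow · A = 75.9 · 54.89 = 4166 N = 4.166 kN.

4.17 kN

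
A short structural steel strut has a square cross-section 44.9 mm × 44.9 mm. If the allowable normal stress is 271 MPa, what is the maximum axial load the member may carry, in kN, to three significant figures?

546 kN

A = 2016 mm².
P_max = σ_allow · A = 271 · 2016 = 546300 N = 546.3 kN.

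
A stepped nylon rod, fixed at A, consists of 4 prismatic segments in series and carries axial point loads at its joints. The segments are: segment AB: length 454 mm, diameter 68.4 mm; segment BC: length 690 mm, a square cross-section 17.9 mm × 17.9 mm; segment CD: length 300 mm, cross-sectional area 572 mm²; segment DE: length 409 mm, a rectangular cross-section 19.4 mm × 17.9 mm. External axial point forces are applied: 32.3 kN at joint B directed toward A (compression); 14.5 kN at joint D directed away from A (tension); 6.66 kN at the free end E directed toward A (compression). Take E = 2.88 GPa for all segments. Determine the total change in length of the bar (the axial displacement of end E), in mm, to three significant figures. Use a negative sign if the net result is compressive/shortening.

Internal axial forces (sectioning from the free end, tension +): N_DE = -6.66 kN, N_CD = 7.84 kN, N_BC = 7.84 kN, N_AB = -24.46 kN.
A_AB = 3675 mm².
A_BC = 320.4 mm².
A_DE = 347.3 mm².
δ_AB = -24460·454/(3675·2880) = -1.049 mm
δ_BC = 7840·690/(320.4·2880) = 5.862 mm
δ_CD = 7840·300/(572·2880) = 1.428 mm
δ_DE = -6660·409/(347.3·2880) = -2.724 mm
δ = Σδ_i = 3.517 mm.

3.52 mm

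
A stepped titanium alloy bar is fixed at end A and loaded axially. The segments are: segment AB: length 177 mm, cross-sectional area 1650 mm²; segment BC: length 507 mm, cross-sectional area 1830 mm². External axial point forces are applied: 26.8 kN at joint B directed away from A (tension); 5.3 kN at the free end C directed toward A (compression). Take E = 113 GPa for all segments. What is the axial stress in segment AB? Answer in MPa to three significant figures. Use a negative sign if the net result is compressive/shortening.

13.0 MPa

Internal axial forces (sectioning from the free end, tension +): N_BC = -5.3 kN, N_AB = 21.5 kN.
σ_AB = N_AB/A_AB = 21500/1650 = 13.03 MPa.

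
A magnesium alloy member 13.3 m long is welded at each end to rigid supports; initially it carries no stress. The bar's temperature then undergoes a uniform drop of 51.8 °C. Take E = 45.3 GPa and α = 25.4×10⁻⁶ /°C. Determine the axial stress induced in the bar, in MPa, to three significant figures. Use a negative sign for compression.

59.6 MPa

Free thermal expansion αLΔT = 25.4e-6 · 13300 · -51.8 = -17.5 mm.
The walls impose strain ε = −(-17.5)/13300 = 1.3157e-03; σ = Eε = 45300 · 1.3157e-03 = 59.6 MPa.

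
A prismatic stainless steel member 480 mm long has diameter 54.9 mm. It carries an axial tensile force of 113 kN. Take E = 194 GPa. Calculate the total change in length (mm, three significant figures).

A = 2367 mm².
δ_mech = NL/(AE) = 113000·480/(2367·194000) = 0.1181 mm.

0.118 mm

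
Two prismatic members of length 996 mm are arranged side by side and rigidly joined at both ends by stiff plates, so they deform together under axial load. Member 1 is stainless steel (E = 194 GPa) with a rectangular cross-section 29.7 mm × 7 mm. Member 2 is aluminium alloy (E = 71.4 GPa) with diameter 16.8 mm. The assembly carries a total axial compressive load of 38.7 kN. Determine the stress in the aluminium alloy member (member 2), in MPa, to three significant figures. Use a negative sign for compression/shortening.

-49.2 MPa

A_1 = 207.9 mm².
A_2 = 221.7 mm².
Equal strain + equilibrium ⇒ each member carries load in proportion to AE: A₁E₁ = 40330000 N, A₂E₂ = 15830000 N, ΣAE = 56160000 N.
σ₂ = P·E₂/ΣAE = -38700·71400/56160000 = -49.2 MPa.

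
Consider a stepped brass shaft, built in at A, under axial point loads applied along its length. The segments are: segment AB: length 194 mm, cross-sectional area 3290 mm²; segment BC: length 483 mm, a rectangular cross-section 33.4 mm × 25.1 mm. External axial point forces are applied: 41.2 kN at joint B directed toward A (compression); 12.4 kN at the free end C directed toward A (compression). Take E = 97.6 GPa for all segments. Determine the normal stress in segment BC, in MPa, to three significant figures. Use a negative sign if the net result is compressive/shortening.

Internal axial forces (sectioning from the free end, tension +): N_BC = -12.4 kN, N_AB = -53.6 kN.
A_BC = 838.3 mm².
σ_BC = N_BC/A_BC = -12400/838.3 = -14.79 MPa.

-14.8 MPa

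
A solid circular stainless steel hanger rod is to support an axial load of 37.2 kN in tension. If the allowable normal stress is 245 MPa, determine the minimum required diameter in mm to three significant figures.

13.9 mm

Required area A ≥ P/σ_allow = 37200/245 = 151.8 mm².
For a solid circular section, d ≥ √(4A/π) = 13.9 mm.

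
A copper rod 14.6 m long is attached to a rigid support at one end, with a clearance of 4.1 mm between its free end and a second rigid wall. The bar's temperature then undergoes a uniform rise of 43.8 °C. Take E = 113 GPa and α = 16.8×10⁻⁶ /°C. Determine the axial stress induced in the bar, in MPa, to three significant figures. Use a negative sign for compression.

-51.4 MPa

Free thermal expansion αLΔT = 16.8e-6 · 14600 · 43.8 = 10.74 mm.
The walls engage after the gap closes; constrained expansion = 10.74 − 4.1 = 6.643 mm.
The walls impose strain ε = −(6.643)/14600 = -4.5502e-04; σ = Eε = 113000 · -4.5502e-04 = -51.42 MPa.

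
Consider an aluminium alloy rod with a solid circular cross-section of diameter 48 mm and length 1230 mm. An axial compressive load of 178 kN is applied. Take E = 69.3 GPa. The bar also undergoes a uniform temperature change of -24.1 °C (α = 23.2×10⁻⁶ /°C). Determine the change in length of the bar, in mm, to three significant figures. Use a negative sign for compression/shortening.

-2.43 mm

A = 1810 mm².
δ_mech = NL/(AE) = -178000·1230/(1810·69300) = -1.746 mm.
δ_thermal = αLΔT = 23.2e-6·1230·-24.1 = -0.6877 mm.
δ = δ_mech + δ_thermal = -2.434 mm.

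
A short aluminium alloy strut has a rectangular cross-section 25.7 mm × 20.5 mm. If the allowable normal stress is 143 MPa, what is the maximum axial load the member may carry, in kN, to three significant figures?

75.3 kN

A = 526.9 mm².
P_max = σ_allow · A = 143 · 526.9 = 75340 N = 75.34 kN.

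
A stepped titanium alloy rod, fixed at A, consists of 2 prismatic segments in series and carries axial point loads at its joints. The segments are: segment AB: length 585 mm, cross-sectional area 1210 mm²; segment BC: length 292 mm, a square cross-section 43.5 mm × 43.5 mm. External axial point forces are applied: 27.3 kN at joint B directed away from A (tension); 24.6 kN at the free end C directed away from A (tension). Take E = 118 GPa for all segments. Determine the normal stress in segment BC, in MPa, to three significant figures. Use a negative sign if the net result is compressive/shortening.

13.0 MPa

Internal axial forces (sectioning from the free end, tension +): N_BC = 24.6 kN, N_AB = 51.9 kN.
A_BC = 1892 mm².
σ_BC = N_BC/A_BC = 24600/1892 = 13 MPa.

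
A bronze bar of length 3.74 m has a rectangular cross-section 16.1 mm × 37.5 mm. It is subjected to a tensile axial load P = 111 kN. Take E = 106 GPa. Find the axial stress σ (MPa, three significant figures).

A = 603.8 mm².
σ = N/A = 111000/603.8 = 183.9 MPa.

184 MPa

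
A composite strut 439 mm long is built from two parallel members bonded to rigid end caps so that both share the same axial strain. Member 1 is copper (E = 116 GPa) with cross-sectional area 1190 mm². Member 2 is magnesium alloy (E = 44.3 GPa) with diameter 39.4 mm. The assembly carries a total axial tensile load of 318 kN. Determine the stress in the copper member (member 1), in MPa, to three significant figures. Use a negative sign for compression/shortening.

192 MPa

A_2 = 1219 mm².
Equal strain + equilibrium ⇒ each member carries load in proportion to AE: A₁E₁ = 138000000 N, A₂E₂ = 54010000 N, ΣAE = 192100000 N.
σ₁ = P·E₁/ΣAE = 318000·116000/192100000 = 192.1 MPa.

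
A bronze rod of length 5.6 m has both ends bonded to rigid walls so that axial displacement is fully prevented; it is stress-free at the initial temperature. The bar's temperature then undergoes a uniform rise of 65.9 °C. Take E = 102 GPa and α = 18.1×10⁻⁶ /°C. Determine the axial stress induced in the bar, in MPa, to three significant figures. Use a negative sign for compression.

Free thermal expansion αLΔT = 18.1e-6 · 5600 · 65.9 = 6.68 mm.
The walls impose strain ε = −(6.68)/5600 = -1.1928e-03; σ = Eε = 102000 · -1.1928e-03 = -121.7 MPa.

-122 MPa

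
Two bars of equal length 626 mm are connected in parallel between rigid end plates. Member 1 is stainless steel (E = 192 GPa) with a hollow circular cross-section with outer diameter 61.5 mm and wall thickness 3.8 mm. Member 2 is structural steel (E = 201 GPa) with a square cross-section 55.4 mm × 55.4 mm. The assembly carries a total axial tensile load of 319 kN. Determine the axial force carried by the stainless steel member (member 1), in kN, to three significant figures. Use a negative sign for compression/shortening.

A_1 = 688.8 mm².
A_2 = 3069 mm².
Equal strain + equilibrium ⇒ each member carries load in proportion to AE: A₁E₁ = 132300000 N, A₂E₂ = 616900000 N, ΣAE = 749200000 N.
F₁ = P·A₁E₁/ΣAE = 319000·132300000/749200000 = 56320 N.

56.3 kN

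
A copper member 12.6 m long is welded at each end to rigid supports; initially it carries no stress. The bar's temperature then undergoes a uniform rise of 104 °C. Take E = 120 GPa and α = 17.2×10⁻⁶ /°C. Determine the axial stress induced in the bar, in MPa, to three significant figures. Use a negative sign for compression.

-215 MPa

Free thermal expansion αLΔT = 17.2e-6 · 12600 · 104 = 22.54 mm.
The walls impose strain ε = −(22.54)/12600 = -1.7888e-03; σ = Eε = 120000 · -1.7888e-03 = -214.7 MPa.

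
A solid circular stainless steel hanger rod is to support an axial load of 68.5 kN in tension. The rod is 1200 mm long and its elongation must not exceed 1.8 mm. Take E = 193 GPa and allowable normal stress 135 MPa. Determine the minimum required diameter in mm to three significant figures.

25.4 mm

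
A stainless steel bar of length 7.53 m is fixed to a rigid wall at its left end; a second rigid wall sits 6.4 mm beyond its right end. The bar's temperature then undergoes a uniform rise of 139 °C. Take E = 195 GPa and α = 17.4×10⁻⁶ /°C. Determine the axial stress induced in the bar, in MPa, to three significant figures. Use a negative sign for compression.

-306 MPa

Free thermal expansion αLΔT = 17.4e-6 · 7530 · 139 = 18.21 mm.
The walls engage after the gap closes; constrained expansion = 18.21 − 6.4 = 11.81 mm.
The walls impose strain ε = −(11.81)/7530 = -1.5687e-03; σ = Eε = 195000 · -1.5687e-03 = -305.9 MPa.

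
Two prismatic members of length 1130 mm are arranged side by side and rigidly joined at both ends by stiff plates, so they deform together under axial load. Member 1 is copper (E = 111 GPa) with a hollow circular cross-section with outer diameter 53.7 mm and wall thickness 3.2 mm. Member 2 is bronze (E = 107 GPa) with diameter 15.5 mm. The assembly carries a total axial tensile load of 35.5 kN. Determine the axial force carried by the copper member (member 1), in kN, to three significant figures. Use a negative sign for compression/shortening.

A_1 = 507.7 mm².
A_2 = 188.7 mm².
Equal strain + equilibrium ⇒ each member carries load in proportion to AE: A₁E₁ = 56350000 N, A₂E₂ = 20190000 N, ΣAE = 76540000 N.
F₁ = P·A₁E₁/ΣAE = 35500·56350000/76540000 = 26140 N.

26.1 kN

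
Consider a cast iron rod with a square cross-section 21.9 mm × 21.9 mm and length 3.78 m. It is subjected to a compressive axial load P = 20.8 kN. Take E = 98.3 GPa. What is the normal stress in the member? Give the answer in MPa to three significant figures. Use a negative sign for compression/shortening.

A = 479.6 mm².
σ = N/A = -20800/479.6 = -43.37 MPa.

-43.4 MPa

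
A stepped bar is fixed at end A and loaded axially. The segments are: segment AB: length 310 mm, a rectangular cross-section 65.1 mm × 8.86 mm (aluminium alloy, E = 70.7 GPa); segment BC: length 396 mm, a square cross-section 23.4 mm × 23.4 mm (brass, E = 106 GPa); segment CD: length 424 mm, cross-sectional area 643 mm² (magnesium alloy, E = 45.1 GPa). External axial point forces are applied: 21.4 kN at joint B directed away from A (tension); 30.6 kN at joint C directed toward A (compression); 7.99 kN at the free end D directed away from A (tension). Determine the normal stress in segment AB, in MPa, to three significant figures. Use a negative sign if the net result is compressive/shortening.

-2.10 MPa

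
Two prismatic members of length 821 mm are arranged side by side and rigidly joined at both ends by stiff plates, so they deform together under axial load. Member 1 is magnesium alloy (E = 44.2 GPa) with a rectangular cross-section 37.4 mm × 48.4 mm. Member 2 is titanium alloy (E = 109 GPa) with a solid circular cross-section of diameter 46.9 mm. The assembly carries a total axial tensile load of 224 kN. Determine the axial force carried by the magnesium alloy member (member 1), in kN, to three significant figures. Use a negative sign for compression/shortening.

A_1 = 1810 mm².
A_2 = 1728 mm².
Equal strain + equilibrium ⇒ each member carries load in proportion to AE: A₁E₁ = 80010000 N, A₂E₂ = 188300000 N, ΣAE = 268300000 N.
F₁ = P·A₁E₁/ΣAE = 224000·80010000/268300000 = 66790 N.

66.8 kN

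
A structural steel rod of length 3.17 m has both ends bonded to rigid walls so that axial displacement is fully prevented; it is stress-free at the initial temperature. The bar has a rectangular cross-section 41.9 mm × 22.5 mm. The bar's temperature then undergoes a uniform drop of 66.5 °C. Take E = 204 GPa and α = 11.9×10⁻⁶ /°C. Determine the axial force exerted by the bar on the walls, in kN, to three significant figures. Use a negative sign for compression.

152 kN

Free thermal expansion αLΔT = 11.9e-6 · 3170 · -66.5 = -2.509 mm.
The walls impose strain ε = −(-2.509)/3170 = 7.9135e-04; σ = Eε = 204000 · 7.9135e-04 = 161.4 MPa.
Wall reaction R = σ·A = 161.4·942.8 = 152200 N = 152.2 kN.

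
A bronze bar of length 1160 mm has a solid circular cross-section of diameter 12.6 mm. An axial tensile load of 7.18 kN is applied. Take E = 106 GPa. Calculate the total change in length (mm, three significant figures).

A = 124.7 mm².
δ_mech = NL/(AE) = 7180·1160/(124.7·106000) = 0.6302 mm.

0.630 mm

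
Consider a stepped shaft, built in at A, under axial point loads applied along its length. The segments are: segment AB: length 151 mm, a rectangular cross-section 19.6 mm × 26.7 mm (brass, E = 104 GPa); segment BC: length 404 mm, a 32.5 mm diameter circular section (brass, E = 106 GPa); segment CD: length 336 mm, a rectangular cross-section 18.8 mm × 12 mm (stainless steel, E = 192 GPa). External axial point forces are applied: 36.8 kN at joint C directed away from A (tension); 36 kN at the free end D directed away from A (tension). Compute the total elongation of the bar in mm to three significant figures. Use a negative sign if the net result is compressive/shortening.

Internal axial forces (sectioning from the free end, tension +): N_CD = 36 kN, N_BC = 72.8 kN, N_AB = 72.8 kN.
A_AB = 523.3 mm².
A_BC = 829.6 mm².
A_CD = 225.6 mm².
δ_AB = 72800·151/(523.3·104000) = 0.202 mm
δ_BC = 72800·404/(829.6·106000) = 0.3345 mm
δ_CD = 36000·336/(225.6·192000) = 0.2793 mm
δ = Σδ_i = 0.8157 mm.

0.816 mm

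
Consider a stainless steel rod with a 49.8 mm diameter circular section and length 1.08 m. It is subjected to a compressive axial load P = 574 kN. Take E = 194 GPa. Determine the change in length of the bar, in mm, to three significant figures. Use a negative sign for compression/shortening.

-1.64 mm

A = 1948 mm².
δ_mech = NL/(AE) = -574000·1080/(1948·194000) = -1.641 mm.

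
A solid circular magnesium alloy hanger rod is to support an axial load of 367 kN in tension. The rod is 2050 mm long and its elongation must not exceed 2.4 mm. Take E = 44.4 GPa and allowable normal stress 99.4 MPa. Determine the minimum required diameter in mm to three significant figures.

94.8 mm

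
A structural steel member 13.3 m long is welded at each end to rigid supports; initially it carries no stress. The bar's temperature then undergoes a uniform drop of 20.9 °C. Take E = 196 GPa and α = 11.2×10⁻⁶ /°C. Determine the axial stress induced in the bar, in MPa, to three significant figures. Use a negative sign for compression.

Free thermal expansion αLΔT = 11.2e-6 · 13300 · -20.9 = -3.113 mm.
The walls impose strain ε = −(-3.113)/13300 = 2.3408e-04; σ = Eε = 196000 · 2.3408e-04 = 45.88 MPa.

45.9 MPa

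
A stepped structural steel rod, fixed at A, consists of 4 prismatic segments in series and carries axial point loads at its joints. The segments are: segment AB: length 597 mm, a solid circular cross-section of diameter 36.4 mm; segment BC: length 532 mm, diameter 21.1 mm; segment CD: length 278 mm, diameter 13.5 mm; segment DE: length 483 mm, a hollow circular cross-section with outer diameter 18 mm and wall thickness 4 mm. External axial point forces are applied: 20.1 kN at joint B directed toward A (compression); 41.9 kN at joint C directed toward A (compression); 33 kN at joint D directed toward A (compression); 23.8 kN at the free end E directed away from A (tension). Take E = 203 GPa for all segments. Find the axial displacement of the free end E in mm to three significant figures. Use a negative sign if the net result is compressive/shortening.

Internal axial forces (sectioning from the free end, tension +): N_DE = 23.8 kN, N_CD = -9.2 kN, N_BC = -51.1 kN, N_AB = -71.2 kN.
A_AB = 1041 mm².
A_BC = 349.7 mm².
A_CD = 143.1 mm².
A_DE = 175.9 mm².
δ_AB = -71200·597/(1041·203000) = -0.2012 mm
δ_BC = -51100·532/(349.7·203000) = -0.383 mm
δ_CD = -9200·278/(143.1·203000) = -0.08802 mm
δ_DE = 23800·483/(175.9·203000) = 0.3219 mm
δ = Σδ_i = -0.3503 mm.

-0.350 mm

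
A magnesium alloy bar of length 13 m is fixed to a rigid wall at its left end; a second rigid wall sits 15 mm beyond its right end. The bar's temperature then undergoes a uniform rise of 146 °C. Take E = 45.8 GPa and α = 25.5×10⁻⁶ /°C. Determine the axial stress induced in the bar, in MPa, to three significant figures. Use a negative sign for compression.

Free thermal expansion αLΔT = 25.5e-6 · 13000 · 146 = 48.4 mm.
The walls engage after the gap closes; constrained expansion = 48.4 − 15 = 33.4 mm.
The walls impose strain ε = −(33.4)/13000 = -2.5692e-03; σ = Eε = 45800 · -2.5692e-03 = -117.7 MPa.

-118 MPa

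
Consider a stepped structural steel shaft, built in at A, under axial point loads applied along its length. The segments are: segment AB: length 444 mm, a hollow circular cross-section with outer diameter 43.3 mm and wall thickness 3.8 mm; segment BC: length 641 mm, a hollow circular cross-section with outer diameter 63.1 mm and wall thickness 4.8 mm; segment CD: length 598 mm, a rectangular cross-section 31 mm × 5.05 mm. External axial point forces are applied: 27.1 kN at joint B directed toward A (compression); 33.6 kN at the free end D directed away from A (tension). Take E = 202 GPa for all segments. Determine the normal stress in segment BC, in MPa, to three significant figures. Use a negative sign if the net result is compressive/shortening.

Internal axial forces (sectioning from the free end, tension +): N_CD = 33.6 kN, N_BC = 33.6 kN, N_AB = 6.5 kN.
A_BC = 879.1 mm².
σ_BC = N_BC/A_BC = 33600/879.1 = 38.22 MPa.

38.2 MPa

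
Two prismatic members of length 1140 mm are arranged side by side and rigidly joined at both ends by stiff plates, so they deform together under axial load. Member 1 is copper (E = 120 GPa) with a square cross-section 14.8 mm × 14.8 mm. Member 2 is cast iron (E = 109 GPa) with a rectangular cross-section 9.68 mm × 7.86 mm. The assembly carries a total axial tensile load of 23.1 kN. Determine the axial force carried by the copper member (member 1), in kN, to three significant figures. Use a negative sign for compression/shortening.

A_1 = 219 mm².
A_2 = 76.08 mm².
Equal strain + equilibrium ⇒ each member carries load in proportion to AE: A₁E₁ = 26280000 N, A₂E₂ = 8293000 N, ΣAE = 34580000 N.
F₁ = P·A₁E₁/ΣAE = 23100·26280000/34580000 = 17560 N.

17.6 kN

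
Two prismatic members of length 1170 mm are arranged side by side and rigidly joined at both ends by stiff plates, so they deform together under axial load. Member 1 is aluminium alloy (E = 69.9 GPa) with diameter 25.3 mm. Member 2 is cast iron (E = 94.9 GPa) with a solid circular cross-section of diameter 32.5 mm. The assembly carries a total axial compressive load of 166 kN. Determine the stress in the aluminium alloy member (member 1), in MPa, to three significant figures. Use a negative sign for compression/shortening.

A_1 = 502.7 mm².
A_2 = 829.6 mm².
Equal strain + equilibrium ⇒ each member carries load in proportion to AE: A₁E₁ = 35140000 N, A₂E₂ = 78730000 N, ΣAE = 113900000 N.
σ₁ = P·E₁/ΣAE = -166000·69900/113900000 = -101.9 MPa.

-102 MPa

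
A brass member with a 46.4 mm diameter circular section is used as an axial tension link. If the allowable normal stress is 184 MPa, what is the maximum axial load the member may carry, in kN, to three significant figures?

A = 1691 mm².
P_max = σ_allow · A = 184 · 1691 = 311100 N = 311.1 kN.

311 kN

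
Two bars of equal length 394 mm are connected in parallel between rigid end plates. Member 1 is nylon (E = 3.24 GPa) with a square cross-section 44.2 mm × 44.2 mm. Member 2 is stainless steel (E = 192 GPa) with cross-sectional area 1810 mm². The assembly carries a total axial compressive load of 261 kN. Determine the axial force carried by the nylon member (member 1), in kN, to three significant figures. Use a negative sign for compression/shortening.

A_1 = 1954 mm².
Equal strain + equilibrium ⇒ each member carries load in proportion to AE: A₁E₁ = 6330000 N, A₂E₂ = 347500000 N, ΣAE = 353800000 N.
F₁ = P·A₁E₁/ΣAE = -261000·6330000/353800000 = -4669 N.

-4.67 kN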